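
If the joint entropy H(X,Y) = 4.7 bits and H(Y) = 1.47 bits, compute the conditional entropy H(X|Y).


H(X|Y) = H(X,Y) - H(Y) = 4.7 - 1.47 = 3.23

3.23 bits


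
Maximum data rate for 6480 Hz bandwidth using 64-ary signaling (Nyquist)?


Rate = 2 * B * log2(M) = 2 * 6480 * 6.0 = 77760.0

77760.0 bps


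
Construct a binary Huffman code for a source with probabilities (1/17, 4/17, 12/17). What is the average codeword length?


Huffman construction (repeatedly merge the two least-probable nodes; each merge adds 1 bit to every symbol beneath it): 1/17 + 4/17 = 5/17; 5/17 + 12/17 = 1. Resulting codeword lengths (in the order the probabilities were given): (2, 2, 1). L_avg = sum(p_i * l_i) = 1/17*2 + 4/17*2 + 12/17*1 = 22/17 = 1.2941

1.2941 bits


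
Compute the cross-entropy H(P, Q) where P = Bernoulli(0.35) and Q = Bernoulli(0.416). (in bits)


H(P,Q) = -p*log2(q) - (1-p)*log2(1-q). -0.35*log2(0.416) = 0.442871; -0.65*log2(0.584) = 0.504374. H(P,Q) = 0.442871 + 0.504374 = 0.9472

0.9472 bits


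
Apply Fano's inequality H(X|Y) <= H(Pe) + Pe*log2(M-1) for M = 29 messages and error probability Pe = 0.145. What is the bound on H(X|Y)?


H(Pe) = -Pe*log2(Pe) - (1-Pe)*log2(1-Pe) = -0.145*log2(0.145) - 0.855*log2(0.855) = 0.403952 + 0.193233 = 0.5972. Pe*log2(M-1) = 0.145*log2(28) = 0.697066. Bound = H(Pe) + Pe*log2(M-1) = 0.403952 + 0.193233 + 0.697066 = 1.2943

1.2943 bits


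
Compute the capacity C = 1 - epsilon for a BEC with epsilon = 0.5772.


C = 1 - epsilon = 1 - 0.5772 = 0.4228

0.4228 bits


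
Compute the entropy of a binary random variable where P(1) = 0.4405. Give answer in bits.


H = -p*log2(p) - (1-p)*log2(1-p). -0.4405*log2(0.4405) = 0.521017; -0.5595*log2(0.5595) = 0.468743. H = 0.521017 + 0.468743 = 0.9898

0.9898 bits


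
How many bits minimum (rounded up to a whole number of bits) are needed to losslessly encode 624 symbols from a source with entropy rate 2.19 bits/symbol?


Minimum bits >= n * H = 624 * 2.19 = 1366.56, rounded up to a whole number of bits = 1367

1367 bits


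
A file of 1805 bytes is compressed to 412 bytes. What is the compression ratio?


Ratio = original / compressed = 1805 / 412 = 4.3811

4.3811


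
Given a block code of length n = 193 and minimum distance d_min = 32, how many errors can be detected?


Detection capability = d_min - 1 = 32 - 1 = 31

31 errors


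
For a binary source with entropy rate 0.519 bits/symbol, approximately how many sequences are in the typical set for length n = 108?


log2|A_typical| = nH = 108 * 0.519 = 56.052, so |A_typical| ~ 2^56.052 = 7.470e+16

7.470e+16


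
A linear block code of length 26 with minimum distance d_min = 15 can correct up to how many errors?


Correction capability = floor((d-1)/2) = floor((15-1)/2) = 7

7 errors


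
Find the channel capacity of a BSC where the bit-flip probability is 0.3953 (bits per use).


H(p) = -p*log2(p) - (1-p)*log2(1-p) = -0.3953*log2(0.3953) - 0.6047*log2(0.6047) = 0.529299 + 0.438836 = 0.9681. C = 1 - H(p) = 1 - 0.9681 = 0.0319

0.0319 bits


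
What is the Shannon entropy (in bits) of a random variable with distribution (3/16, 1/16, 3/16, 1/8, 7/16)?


H = -sum(p_i * log2(p_i)). Terms: -(3/16)*log2(3/16) = 0.452820; -(1/16)*log2(1/16) = 0.250000; -(3/16)*log2(3/16) = 0.452820; -(1/8)*log2(1/8) = 0.375000; -(7/16)*log2(7/16) = 0.521782. H = 0.452820 + 0.250000 + 0.452820 + 0.375000 + 0.521782 = 2.0524

2.0524 bits


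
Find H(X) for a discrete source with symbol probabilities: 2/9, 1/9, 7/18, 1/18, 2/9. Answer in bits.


H = -sum(p_i * log2(p_i)). Terms: -(2/9)*log2(2/9) = 0.482206; -(1/9)*log2(1/9) = 0.352214; -(7/18)*log2(7/18) = 0.529888; -(1/18)*log2(1/18) = 0.231663; -(2/9)*log2(2/9) = 0.482206. H = 0.482206 + 0.352214 + 0.529888 + 0.231663 + 0.482206 = 2.0782

2.0782 bits


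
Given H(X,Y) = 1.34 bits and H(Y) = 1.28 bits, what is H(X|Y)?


H(X|Y) = H(X,Y) - H(Y) = 1.34 - 1.28 = 0.06

0.06 bits


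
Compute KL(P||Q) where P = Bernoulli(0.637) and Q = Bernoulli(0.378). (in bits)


KL = p*log2(p/q) + (1-p)*log2((1-p)/(1-q)) = 0.637*log2(0.637/0.378) + 0.363*log2(0.363/0.622) = 0.1976

0.1976 bits


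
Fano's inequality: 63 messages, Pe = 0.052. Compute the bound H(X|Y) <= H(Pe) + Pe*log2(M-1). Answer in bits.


H(Pe) = -Pe*log2(Pe) - (1-Pe)*log2(1-Pe) = -0.052*log2(0.052) - 0.948*log2(0.948) = 0.221798 + 0.073035 = 0.2948. Pe*log2(M-1) = 0.052*log2(62) = 0.309618. Bound = H(Pe) + Pe*log2(M-1) = 0.221798 + 0.073035 + 0.309618 = 0.6045

0.6045 bits


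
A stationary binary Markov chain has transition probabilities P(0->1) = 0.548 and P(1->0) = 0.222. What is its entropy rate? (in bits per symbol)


Stationary distribution: pi_0 = p10/(p01+p10) = 0.2883, pi_1 = 0.7117. Entropy rate H' = pi_0*H(p01) + pi_1*H(p10) = 0.2883*0.9933 + 0.7117*0.7638 = 0.83

0.83 bits/symbol


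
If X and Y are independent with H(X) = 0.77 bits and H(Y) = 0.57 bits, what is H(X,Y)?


For independent variables, H(X,Y) = H(X) + H(Y) = 0.77 + 0.57 = 1.34

1.34 bits


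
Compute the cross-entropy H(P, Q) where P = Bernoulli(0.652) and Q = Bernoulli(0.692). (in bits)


H(P,Q) = -p*log2(q) - (1-p)*log2(1-q). -0.652*log2(0.692) = 0.346314; -0.348*log2(0.308) = 0.591251. H(P,Q) = 0.346314 + 0.591251 = 0.9376

0.9376 bits


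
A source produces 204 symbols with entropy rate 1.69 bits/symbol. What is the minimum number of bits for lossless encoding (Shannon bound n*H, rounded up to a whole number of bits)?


Minimum bits >= n * H = 204 * 1.69 = 344.76, rounded up to a whole number of bits = 345

345 bits


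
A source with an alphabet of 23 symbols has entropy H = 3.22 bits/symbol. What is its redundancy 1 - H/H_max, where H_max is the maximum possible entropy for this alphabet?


H_max = log2(K) = log2(23) = 4.5236 bits/symbol. Redundancy = 1 - H/H_max = 1 - 3.22/4.5236 = 1 - 0.7118 = 0.2882

0.2882


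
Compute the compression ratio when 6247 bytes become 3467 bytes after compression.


Ratio = original / compressed = 6247 / 3467 = 1.8018

1.8018


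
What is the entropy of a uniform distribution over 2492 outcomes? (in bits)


H = log2(n) = log2(2492) = 11.2831

11.2831 bits


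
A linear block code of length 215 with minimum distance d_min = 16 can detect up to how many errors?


Detection capability = d_min - 1 = 16 - 1 = 15

15 errors


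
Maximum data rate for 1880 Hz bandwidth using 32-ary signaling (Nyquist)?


Rate = 2 * B * log2(M) = 2 * 1880 * 5.0 = 18800.0

18800.0 bps


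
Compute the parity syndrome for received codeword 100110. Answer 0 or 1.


Syndrome = XOR of all bits = 1 XOR 0 XOR 0 XOR 1 XOR 1 XOR 0 = 1

1


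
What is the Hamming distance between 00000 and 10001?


Count differing positions: ^ . . . ^ = 2 differences

2


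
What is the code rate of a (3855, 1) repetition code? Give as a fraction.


Rate = k/n = 1/3855

1/3855


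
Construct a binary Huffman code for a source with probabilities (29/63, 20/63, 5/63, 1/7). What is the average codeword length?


Huffman construction (repeatedly merge the two least-probable nodes; each merge adds 1 bit to every symbol beneath it): 5/63 + 1/7 = 2/9; 2/9 + 20/63 = 34/63; 29/63 + 34/63 = 1. Resulting codeword lengths (in the order the probabilities were given): (1, 2, 3, 3). L_avg = sum(p_i * l_i) = 29/63*1 + 20/63*2 + 5/63*3 + 1/7*3 = 37/21 = 1.7619

1.7619 bits


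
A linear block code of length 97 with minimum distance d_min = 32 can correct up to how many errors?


Correction capability = floor((d-1)/2) = floor((32-1)/2) = 15

15 errors


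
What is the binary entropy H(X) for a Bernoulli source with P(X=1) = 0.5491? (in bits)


H = -p*log2(p) - (1-p)*log2(1-p). -0.5491*log2(0.5491) = 0.474894; -0.4509*log2(0.4509) = 0.518138. H = 0.474894 + 0.518138 = 0.993

0.993 bits


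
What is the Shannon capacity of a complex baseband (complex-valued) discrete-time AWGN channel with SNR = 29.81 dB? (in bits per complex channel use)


SNR_linear = 10^(29.81/10) = 957.1941; C = log2(1 + SNR_linear) = log2(1 + 957.1941) = 9.9042

9.9042 bits/channel use


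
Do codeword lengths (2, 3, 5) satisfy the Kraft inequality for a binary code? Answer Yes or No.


Kraft sum = sum(2^(-l_i)) = 0.4062, need <= 1. Result: satisfied (a binary prefix-free code with these lengths exists)

Yes


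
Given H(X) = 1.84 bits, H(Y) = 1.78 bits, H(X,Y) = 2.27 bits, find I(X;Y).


I(X;Y) = H(X) + H(Y) - H(X,Y) = 1.84 + 1.78 - 2.27 = 1.35

1.35 bits


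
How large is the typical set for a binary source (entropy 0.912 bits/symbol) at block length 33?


log2|A_typical| = nH = 33 * 0.912 = 30.096, so |A_typical| ~ 2^30.096 = 1.148e+09

1.148e+09


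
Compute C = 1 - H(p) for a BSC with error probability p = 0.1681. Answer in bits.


H(p) = -p*log2(p) - (1-p)*log2(1-p) = -0.1681*log2(0.1681) - 0.8319*log2(0.8319) = 0.432455 + 0.220884 = 0.6533. C = 1 - H(p) = 1 - 0.6533 = 0.3467

0.3467 bits


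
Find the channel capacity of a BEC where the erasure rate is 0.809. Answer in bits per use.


C = 1 - epsilon = 1 - 0.809 = 0.191

0.191 bits


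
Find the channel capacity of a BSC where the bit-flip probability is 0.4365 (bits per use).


H(p) = -p*log2(p) - (1-p)*log2(1-p) = -0.4365*log2(0.4365) - 0.5635*log2(0.5635) = 0.522031 + 0.466303 = 0.9883. C = 1 - H(p) = 1 - 0.9883 = 0.0117

0.0117 bits


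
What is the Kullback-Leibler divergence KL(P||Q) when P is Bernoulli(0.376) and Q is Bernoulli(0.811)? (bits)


KL = p*log2(p/q) + (1-p)*log2((1-p)/(1-q)) = 0.376*log2(0.376/0.811) + 0.624*log2(0.624/0.189) = 0.6583

0.6583 bits


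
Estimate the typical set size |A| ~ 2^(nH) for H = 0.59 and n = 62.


log2|A_typical| = nH = 62 * 0.59 = 36.58, so |A_typical| ~ 2^36.58 = 1.027e+11

1.027e+11


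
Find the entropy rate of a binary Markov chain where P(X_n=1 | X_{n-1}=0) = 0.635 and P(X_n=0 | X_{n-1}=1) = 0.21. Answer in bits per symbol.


Stationary distribution: pi_0 = p10/(p01+p10) = 0.2485, pi_1 = 0.7515. Entropy rate H' = pi_0*H(p01) + pi_1*H(p10) = 0.2485*0.9468 + 0.7515*0.7415 = 0.7925

0.7925 bits/symbol


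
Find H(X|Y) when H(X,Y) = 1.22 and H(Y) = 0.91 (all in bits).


H(X|Y) = H(X,Y) - H(Y) = 1.22 - 0.91 = 0.31

0.31 bits


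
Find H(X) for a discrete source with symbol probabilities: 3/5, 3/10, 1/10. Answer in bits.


H = -sum(p_i * log2(p_i)). Terms: -(3/5)*log2(3/5) = 0.442179; -(3/10)*log2(3/10) = 0.521090; -(1/10)*log2(1/10) = 0.332193. H = 0.442179 + 0.521090 + 0.332193 = 1.2955

1.2955 bits


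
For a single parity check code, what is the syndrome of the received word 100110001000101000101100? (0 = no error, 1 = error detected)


Syndrome = XOR of all bits = 1 XOR 0 XOR 0 XOR 1 XOR 1 XOR 0 XOR 0 XOR 0 XOR 1 XOR 0 XOR 0 XOR 0 XOR 1 XOR 0 XOR 1 XOR 0 XOR 0 XOR 0 XOR 1 XOR 0 XOR 1 XOR 1 XOR 0 XOR 0 = 1

1


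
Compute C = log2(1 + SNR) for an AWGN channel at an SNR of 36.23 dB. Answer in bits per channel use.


SNR_linear = 10^(36.23/10) = 4197.5898; C = log2(1 + SNR_linear) = log2(1 + 4197.5898) = 12.0357

12.0357 bits/channel use


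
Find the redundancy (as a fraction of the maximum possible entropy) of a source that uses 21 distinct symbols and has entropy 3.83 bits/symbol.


H_max = log2(K) = log2(21) = 4.3923 bits/symbol. Redundancy = 1 - H/H_max = 1 - 3.83/4.3923 = 1 - 0.872 = 0.128

0.128


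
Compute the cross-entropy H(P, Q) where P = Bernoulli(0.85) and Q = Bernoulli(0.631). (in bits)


H(P,Q) = -p*log2(q) - (1-p)*log2(1-q). -0.85*log2(0.631) = 0.564645; -0.15*log2(0.369) = 0.215746. H(P,Q) = 0.564645 + 0.215746 = 0.7804

0.7804 bits


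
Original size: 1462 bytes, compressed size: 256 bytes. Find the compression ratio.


Ratio = original / compressed = 1462 / 256 = 5.7109

5.7109


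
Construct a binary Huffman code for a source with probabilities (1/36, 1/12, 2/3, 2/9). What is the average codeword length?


Huffman construction (repeatedly merge the two least-probable nodes; each merge adds 1 bit to every symbol beneath it): 1/36 + 1/12 = 1/9; 1/9 + 2/9 = 1/3; 1/3 + 2/3 = 1. Resulting codeword lengths (in the order the probabilities were given): (3, 3, 1, 2). L_avg = sum(p_i * l_i) = 1/36*3 + 1/12*3 + 2/3*1 + 2/9*2 = 13/9 = 1.4444

1.4444 bits


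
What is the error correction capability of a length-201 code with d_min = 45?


Correction capability = floor((d-1)/2) = floor((45-1)/2) = 22

22 errors


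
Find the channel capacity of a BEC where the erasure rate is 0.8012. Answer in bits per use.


C = 1 - epsilon = 1 - 0.8012 = 0.1988

0.1988 bits


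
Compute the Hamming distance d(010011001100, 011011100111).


Count differing positions: . . ^ . . . ^ . ^ . ^ ^ = 5 differences

5


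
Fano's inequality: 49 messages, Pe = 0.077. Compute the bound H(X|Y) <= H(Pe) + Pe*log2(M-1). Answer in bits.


H(Pe) = -Pe*log2(Pe) - (1-Pe)*log2(1-Pe) = -0.077*log2(0.077) - 0.923*log2(0.923) = 0.284823 + 0.106696 = 0.3915. Pe*log2(M-1) = 0.077*log2(48) = 0.430042. Bound = H(Pe) + Pe*log2(M-1) = 0.284823 + 0.106696 + 0.430042 = 0.8216

0.8216 bits


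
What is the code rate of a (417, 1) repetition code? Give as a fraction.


Rate = k/n = 1/417

1/417


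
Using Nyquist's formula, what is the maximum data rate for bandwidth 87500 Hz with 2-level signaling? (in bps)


Rate = 2 * B * log2(M) = 2 * 87500 * 1.0 = 175000.0

175000.0 bps


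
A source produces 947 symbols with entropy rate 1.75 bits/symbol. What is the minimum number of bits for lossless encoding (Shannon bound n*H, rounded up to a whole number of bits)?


Minimum bits >= n * H = 947 * 1.75 = 1657.25, rounded up to a whole number of bits = 1658

1658 bits


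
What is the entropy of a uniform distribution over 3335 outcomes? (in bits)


H = log2(n) = log2(3335) = 11.7035

11.7035 bits


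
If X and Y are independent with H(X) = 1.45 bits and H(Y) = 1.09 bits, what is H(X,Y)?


For independent variables, H(X,Y) = H(X) + H(Y) = 1.45 + 1.09 = 2.54

2.54 bits


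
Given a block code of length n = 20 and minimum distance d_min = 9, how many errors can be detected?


Detection capability = d_min - 1 = 9 - 1 = 8

8 errors


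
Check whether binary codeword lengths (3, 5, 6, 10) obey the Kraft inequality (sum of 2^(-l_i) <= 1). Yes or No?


Kraft sum = sum(2^(-l_i)) = 0.1729, need <= 1. Result: satisfied (a binary prefix-free code with these lengths exists)

Yes


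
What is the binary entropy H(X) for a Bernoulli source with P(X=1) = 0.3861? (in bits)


H = -p*log2(p) - (1-p)*log2(1-p). -0.3861*log2(0.3861) = 0.530097; -0.6139*log2(0.6139) = 0.432139. H = 0.530097 + 0.432139 = 0.9622

0.9622 bits


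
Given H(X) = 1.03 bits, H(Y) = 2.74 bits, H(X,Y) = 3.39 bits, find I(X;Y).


I(X;Y) = H(X) + H(Y) - H(X,Y) = 1.03 + 2.74 - 3.39 = 0.38

0.38 bits


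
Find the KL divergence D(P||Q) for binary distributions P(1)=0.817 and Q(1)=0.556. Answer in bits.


KL = p*log2(p/q) + (1-p)*log2((1-p)/(1-q)) = 0.817*log2(0.817/0.556) + 0.183*log2(0.183/0.444) = 0.2196

0.2196 bits


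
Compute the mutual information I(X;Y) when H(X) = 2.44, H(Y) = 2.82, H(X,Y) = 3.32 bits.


I(X;Y) = H(X) + H(Y) - H(X,Y) = 2.44 + 2.82 - 3.32 = 1.94

1.94 bits


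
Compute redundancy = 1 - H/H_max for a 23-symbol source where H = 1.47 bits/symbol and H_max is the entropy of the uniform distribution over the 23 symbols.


H_max = log2(K) = log2(23) = 4.5236 bits/symbol. Redundancy = 1 - H/H_max = 1 - 1.47/4.5236 = 1 - 0.325 = 0.675

0.675


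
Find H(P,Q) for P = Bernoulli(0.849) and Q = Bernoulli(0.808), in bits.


H(P,Q) = -p*log2(q) - (1-p)*log2(1-q). -0.849*log2(0.808) = 0.261129; -0.151*log2(0.192) = 0.359504. H(P,Q) = 0.261129 + 0.359504 = 0.6206

0.6206 bits


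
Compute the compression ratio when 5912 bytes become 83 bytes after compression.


Ratio = original / compressed = 5912 / 83 = 71.2289

71.2289


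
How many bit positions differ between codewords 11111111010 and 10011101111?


Count differing positions: . ^ ^ . . . ^ . ^ . ^ = 5 differences

5


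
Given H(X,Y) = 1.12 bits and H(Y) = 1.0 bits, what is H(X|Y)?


H(X|Y) = H(X,Y) - H(Y) = 1.12 - 1.0 = 0.12

0.12 bits


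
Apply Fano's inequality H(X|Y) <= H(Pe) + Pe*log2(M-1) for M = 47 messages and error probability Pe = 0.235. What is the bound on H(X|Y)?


H(Pe) = -Pe*log2(Pe) - (1-Pe)*log2(1-Pe) = -0.235*log2(0.235) - 0.765*log2(0.765) = 0.490978 + 0.295648 = 0.7866. Pe*log2(M-1) = 0.235*log2(46) = 1.298037. Bound = H(Pe) + Pe*log2(M-1) = 0.490978 + 0.295648 + 1.298037 = 2.0847

2.0847 bits


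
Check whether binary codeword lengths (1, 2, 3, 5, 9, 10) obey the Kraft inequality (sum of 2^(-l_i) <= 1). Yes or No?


Kraft sum = sum(2^(-l_i)) = 0.9092, need <= 1. Result: satisfied (a binary prefix-free code with these lengths exists)

Yes


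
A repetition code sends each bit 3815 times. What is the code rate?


Rate = k/n = 1/3815

1/3815


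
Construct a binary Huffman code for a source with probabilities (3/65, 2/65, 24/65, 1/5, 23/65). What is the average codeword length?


Huffman construction (repeatedly merge the two least-probable nodes; each merge adds 1 bit to every symbol beneath it): 2/65 + 3/65 = 1/13; 1/13 + 1/5 = 18/65; 18/65 + 23/65 = 41/65; 24/65 + 41/65 = 1. Resulting codeword lengths (in the order the probabilities were given): (4, 4, 1, 3, 2). L_avg = sum(p_i * l_i) = 3/65*4 + 2/65*4 + 24/65*1 + 1/5*3 + 23/65*2 = 129/65 = 1.9846

1.9846 bits


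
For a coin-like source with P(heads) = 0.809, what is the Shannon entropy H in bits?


H = -p*log2(p) - (1-p)*log2(1-p). -0.809*log2(0.809) = 0.247383; -0.191*log2(0.191) = 0.456176. H = 0.247383 + 0.456176 = 0.7036

0.7036 bits


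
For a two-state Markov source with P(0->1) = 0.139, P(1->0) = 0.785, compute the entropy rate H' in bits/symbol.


Stationary distribution: pi_0 = p10/(p01+p10) = 0.8496, pi_1 = 0.1504. Entropy rate H' = pi_0*H(p01) + pi_1*H(p10) = 0.8496*0.5816 + 0.1504*0.7509 = 0.6071

0.6071 bits/symbol


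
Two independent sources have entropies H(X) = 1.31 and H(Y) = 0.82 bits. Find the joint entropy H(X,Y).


For independent variables, H(X,Y) = H(X) + H(Y) = 1.31 + 0.82 = 2.13

2.13 bits


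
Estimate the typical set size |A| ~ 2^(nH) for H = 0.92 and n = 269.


log2|A_typical| = nH = 269 * 0.92 = 247.48, so |A_typical| ~ 2^247.48 = 3.154e+74

3.154e+74


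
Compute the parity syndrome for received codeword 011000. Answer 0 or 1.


Syndrome = XOR of all bits = 0 XOR 1 XOR 1 XOR 0 XOR 0 XOR 0 = 0

0


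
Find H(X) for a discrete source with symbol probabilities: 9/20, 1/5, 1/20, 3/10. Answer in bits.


H = -sum(p_i * log2(p_i)). Terms: -(9/20)*log2(9/20) = 0.518401; -(1/5)*log2(1/5) = 0.464386; -(1/20)*log2(1/20) = 0.216096; -(3/10)*log2(3/10) = 0.521090. H = 0.518401 + 0.464386 + 0.216096 + 0.521090 = 1.72

1.72 bits


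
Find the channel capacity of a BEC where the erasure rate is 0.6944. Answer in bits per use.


C = 1 - epsilon = 1 - 0.6944 = 0.3056

0.3056 bits


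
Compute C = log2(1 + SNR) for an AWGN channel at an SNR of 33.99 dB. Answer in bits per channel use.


SNR_linear = 10^(33.99/10) = 2506.1093; C = log2(1 + SNR_linear) = log2(1 + 2506.1093) = 11.2918

11.2918 bits/channel use


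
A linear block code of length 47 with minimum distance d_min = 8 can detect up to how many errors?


Detection capability = d_min - 1 = 8 - 1 = 7

7 errors


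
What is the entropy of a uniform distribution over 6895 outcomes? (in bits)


H = log2(n) = log2(6895) = 12.7513

12.7513 bits


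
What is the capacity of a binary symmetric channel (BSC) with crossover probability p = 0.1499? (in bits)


H(p) = -p*log2(p) - (1-p)*log2(1-p) = -0.1499*log2(0.1499) - 0.8501*log2(0.8501) = 0.410415 + 0.199175 = 0.6096. C = 1 - H(p) = 1 - 0.6096 = 0.3904

0.3904 bits


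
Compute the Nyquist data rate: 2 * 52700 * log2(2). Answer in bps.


Rate = 2 * B * log2(M) = 2 * 52700 * 1.0 = 105400.0

105400.0 bps


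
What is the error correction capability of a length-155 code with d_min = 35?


Correction capability = floor((d-1)/2) = floor((35-1)/2) = 17

17 errors


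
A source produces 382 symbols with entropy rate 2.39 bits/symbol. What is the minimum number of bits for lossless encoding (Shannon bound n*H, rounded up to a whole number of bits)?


Minimum bits >= n * H = 382 * 2.39 = 912.98, rounded up to a whole number of bits = 913

913 bits


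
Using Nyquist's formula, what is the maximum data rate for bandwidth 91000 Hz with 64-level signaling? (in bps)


Rate = 2 * B * log2(M) = 2 * 91000 * 6.0 = 1092000.0

1092000.0 bps


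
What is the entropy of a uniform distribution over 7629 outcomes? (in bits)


H = log2(n) = log2(7629) = 12.8973

12.8973 bits


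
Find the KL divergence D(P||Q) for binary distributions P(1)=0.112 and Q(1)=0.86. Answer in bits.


KL = p*log2(p/q) + (1-p)*log2((1-p)/(1-q)) = 0.112*log2(0.112/0.86) + 0.888*log2(0.888/0.14) = 2.0373

2.0373 bits


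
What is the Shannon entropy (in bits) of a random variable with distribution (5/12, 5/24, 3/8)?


H = -sum(p_i * log2(p_i)). Terms: -(5/12)*log2(5/12) = 0.526264; -(5/24)*log2(5/24) = 0.471466; -(3/8)*log2(3/8) = 0.530639. H = 0.526264 + 0.471466 + 0.530639 = 1.5284

1.5284 bits


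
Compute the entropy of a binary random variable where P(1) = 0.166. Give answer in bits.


H = -p*log2(p) - (1-p)*log2(1-p). -0.166*log2(0.166) = 0.430064; -0.834*log2(0.834) = 0.218409. H = 0.430064 + 0.218409 = 0.6485

0.6485 bits


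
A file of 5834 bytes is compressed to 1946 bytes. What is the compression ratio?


Ratio = original / compressed = 5834 / 1946 = 2.9979

2.9979


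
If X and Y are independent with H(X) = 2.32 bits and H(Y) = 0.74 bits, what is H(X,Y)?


For independent variables, H(X,Y) = H(X) + H(Y) = 2.32 + 0.74 = 3.06

3.06 bits


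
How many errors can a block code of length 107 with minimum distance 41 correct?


Correction capability = floor((d-1)/2) = floor((41-1)/2) = 20

20 errors


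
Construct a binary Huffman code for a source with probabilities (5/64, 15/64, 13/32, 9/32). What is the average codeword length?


Huffman construction (repeatedly merge the two least-probable nodes; each merge adds 1 bit to every symbol beneath it): 5/64 + 15/64 = 5/16; 9/32 + 5/16 = 19/32; 13/32 + 19/32 = 1. Resulting codeword lengths (in the order the probabilities were given): (3, 3, 1, 2). L_avg = sum(p_i * l_i) = 5/64*3 + 15/64*3 + 13/32*1 + 9/32*2 = 61/32 = 1.9062

1.9062 bits


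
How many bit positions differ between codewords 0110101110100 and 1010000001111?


Count differing positions: ^ ^ . . ^ . ^ ^ ^ ^ . ^ ^ = 9 differences

9


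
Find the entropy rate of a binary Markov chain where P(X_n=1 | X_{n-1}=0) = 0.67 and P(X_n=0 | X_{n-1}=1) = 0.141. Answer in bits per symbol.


Stationary distribution: pi_0 = p10/(p01+p10) = 0.1739, pi_1 = 0.8261. Entropy rate H' = pi_0*H(p01) + pi_1*H(p10) = 0.1739*0.9149 + 0.8261*0.5869 = 0.6439

0.6439 bits/symbol


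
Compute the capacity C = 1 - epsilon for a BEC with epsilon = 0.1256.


C = 1 - epsilon = 1 - 0.1256 = 0.8744

0.8744 bits


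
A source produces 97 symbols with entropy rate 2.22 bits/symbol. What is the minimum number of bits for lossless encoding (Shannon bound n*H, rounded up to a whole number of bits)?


Minimum bits >= n * H = 97 * 2.22 = 215.34, rounded up to a whole number of bits = 216

216 bits


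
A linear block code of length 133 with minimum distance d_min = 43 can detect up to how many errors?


Detection capability = d_min - 1 = 43 - 1 = 42

42 errors


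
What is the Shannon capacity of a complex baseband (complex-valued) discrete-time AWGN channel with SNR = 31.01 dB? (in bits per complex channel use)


SNR_linear = 10^(31.01/10) = 1261.8275; C = log2(1 + SNR_linear) = log2(1 + 1261.8275) = 10.3024

10.3024 bits/channel use


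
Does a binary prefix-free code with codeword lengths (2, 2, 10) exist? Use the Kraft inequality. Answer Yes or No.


Kraft sum = sum(2^(-l_i)) = 0.501, need <= 1. Result: satisfied (a binary prefix-free code with these lengths exists)

Yes


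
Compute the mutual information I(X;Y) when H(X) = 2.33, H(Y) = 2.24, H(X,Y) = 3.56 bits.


I(X;Y) = H(X) + H(Y) - H(X,Y) = 2.33 + 2.24 - 3.56 = 1.01

1.01 bits


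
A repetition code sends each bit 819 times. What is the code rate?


Rate = k/n = 1/819

1/819


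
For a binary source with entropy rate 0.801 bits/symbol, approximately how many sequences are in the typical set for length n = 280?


log2|A_typical| = nH = 280 * 0.801 = 224.28, so |A_typical| ~ 2^224.28 = 3.273e+67

3.273e+67


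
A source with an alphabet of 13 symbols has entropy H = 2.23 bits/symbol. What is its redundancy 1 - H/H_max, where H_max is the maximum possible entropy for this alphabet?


H_max = log2(K) = log2(13) = 3.7004 bits/symbol. Redundancy = 1 - H/H_max = 1 - 2.23/3.7004 = 1 - 0.6026 = 0.3974

0.3974


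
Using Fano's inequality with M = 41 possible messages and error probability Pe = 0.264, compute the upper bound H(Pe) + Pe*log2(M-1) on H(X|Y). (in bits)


H(Pe) = -Pe*log2(Pe) - (1-Pe)*log2(1-Pe) = -0.264*log2(0.264) - 0.736*log2(0.736) = 0.507247 + 0.325476 = 0.8327. Pe*log2(M-1) = 0.264*log2(40) = 1.404989. Bound = H(Pe) + Pe*log2(M-1) = 0.507247 + 0.325476 + 1.404989 = 2.2377

2.2377 bits


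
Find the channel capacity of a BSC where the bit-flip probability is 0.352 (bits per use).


H(p) = -p*log2(p) - (1-p)*log2(1-p) = -0.352*log2(0.352) - 0.648*log2(0.648) = 0.530236 + 0.405605 = 0.9358. C = 1 - H(p) = 1 - 0.9358 = 0.0642

0.0642 bits


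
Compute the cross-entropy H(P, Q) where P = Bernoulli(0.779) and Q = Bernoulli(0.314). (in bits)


H(P,Q) = -p*log2(q) - (1-p)*log2(1-q). -0.779*log2(0.314) = 1.301836; -0.221*log2(0.686) = 0.120162. H(P,Q) = 1.301836 + 0.120162 = 1.422

1.422 bits


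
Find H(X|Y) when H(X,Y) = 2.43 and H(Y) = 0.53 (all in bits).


H(X|Y) = H(X,Y) - H(Y) = 2.43 - 0.53 = 1.9

1.9 bits


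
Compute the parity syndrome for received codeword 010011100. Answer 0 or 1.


Syndrome = XOR of all bits = 0 XOR 1 XOR 0 XOR 0 XOR 1 XOR 1 XOR 1 XOR 0 XOR 0 = 0

0


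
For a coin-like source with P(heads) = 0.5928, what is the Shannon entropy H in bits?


H = -p*log2(p) - (1-p)*log2(1-p). -0.5928*log2(0.5928) = 0.447198; -0.4072*log2(0.4072) = 0.527809. H = 0.447198 + 0.527809 = 0.975

0.975 bits


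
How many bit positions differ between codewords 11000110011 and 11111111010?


Count differing positions: . . ^ ^ ^ . . ^ . . ^ = 5 differences

5


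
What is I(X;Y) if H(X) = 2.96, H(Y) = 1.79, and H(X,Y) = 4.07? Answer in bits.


I(X;Y) = H(X) + H(Y) - H(X,Y) = 2.96 + 1.79 - 4.07 = 0.68

0.68 bits


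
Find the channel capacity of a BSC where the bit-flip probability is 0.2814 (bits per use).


H(p) = -p*log2(p) - (1-p)*log2(1-p) = -0.2814*log2(0.2814) - 0.7186*log2(0.7186) = 0.514767 + 0.342585 = 0.8574. C = 1 - H(p) = 1 - 0.8574 = 0.1426

0.1426 bits


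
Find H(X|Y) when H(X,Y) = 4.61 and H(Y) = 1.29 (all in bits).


H(X|Y) = H(X,Y) - H(Y) = 4.61 - 1.29 = 3.32

3.32 bits


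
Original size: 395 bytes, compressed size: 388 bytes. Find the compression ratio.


Ratio = original / compressed = 395 / 388 = 1.018

1.018


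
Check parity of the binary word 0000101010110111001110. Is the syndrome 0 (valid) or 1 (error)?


Syndrome = XOR of all bits = 0 XOR 0 XOR 0 XOR 0 XOR 1 XOR 0 XOR 1 XOR 0 XOR 1 XOR 0 XOR 1 XOR 1 XOR 0 XOR 1 XOR 1 XOR 1 XOR 0 XOR 0 XOR 1 XOR 1 XOR 1 XOR 0 = 1

1


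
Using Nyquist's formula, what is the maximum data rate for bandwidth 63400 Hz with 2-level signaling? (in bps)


Rate = 2 * B * log2(M) = 2 * 63400 * 1.0 = 126800.0

126800.0 bps


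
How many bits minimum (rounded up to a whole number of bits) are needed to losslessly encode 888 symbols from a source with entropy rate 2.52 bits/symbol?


Minimum bits >= n * H = 888 * 2.52 = 2237.76, rounded up to a whole number of bits = 2238

2238 bits


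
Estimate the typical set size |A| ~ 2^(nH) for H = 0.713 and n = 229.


log2|A_typical| = nH = 229 * 0.713 = 163.277, so |A_typical| ~ 2^163.277 = 1.417e+49

1.417e+49


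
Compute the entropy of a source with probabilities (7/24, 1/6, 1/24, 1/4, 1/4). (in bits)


H = -sum(p_i * log2(p_i)). Terms: -(7/24)*log2(7/24) = 0.518469; -(1/6)*log2(1/6) = 0.430827; -(1/24)*log2(1/24) = 0.191040; -(1/4)*log2(1/4) = 0.500000; -(1/4)*log2(1/4) = 0.500000. H = 0.518469 + 0.430827 + 0.191040 + 0.500000 + 0.500000 = 2.1403

2.1403 bits


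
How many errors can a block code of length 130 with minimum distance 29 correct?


Correction capability = floor((d-1)/2) = floor((29-1)/2) = 14

14 errors


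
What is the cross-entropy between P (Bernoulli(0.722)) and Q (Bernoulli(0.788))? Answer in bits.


H(P,Q) = -p*log2(q) - (1-p)*log2(1-q). -0.722*log2(0.788) = 0.248175; -0.278*log2(0.212) = 0.622126. H(P,Q) = 0.248175 + 0.622126 = 0.8703

0.8703 bits


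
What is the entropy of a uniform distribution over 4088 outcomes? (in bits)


H = log2(n) = log2(4088) = 11.9972

11.9972 bits


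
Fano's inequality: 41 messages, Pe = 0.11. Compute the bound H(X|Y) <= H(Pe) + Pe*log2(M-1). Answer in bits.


H(Pe) = -Pe*log2(Pe) - (1-Pe)*log2(1-Pe) = -0.11*log2(0.11) - 0.89*log2(0.89) = 0.350287 + 0.149629 = 0.4999. Pe*log2(M-1) = 0.11*log2(40) = 0.585412. Bound = H(Pe) + Pe*log2(M-1) = 0.350287 + 0.149629 + 0.585412 = 1.0853

1.0853 bits


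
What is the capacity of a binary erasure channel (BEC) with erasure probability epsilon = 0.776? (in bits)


C = 1 - epsilon = 1 - 0.776 = 0.224

0.224 bits


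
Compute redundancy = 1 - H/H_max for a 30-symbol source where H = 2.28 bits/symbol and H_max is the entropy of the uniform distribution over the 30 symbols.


H_max = log2(K) = log2(30) = 4.9069 bits/symbol. Redundancy = 1 - H/H_max = 1 - 2.28/4.9069 = 1 - 0.4647 = 0.5353

0.5353


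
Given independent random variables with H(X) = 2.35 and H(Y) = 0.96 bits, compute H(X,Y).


For independent variables, H(X,Y) = H(X) + H(Y) = 2.35 + 0.96 = 3.31

3.31 bits


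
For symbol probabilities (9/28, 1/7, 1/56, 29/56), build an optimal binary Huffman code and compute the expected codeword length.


Huffman construction (repeatedly merge the two least-probable nodes; each merge adds 1 bit to every symbol beneath it): 1/56 + 1/7 = 9/56; 9/56 + 9/28 = 27/56; 27/56 + 29/56 = 1. Resulting codeword lengths (in the order the probabilities were given): (2, 3, 3, 1). L_avg = sum(p_i * l_i) = 9/28*2 + 1/7*3 + 1/56*3 + 29/56*1 = 23/14 = 1.6429

1.6429 bits


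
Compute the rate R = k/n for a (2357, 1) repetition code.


Rate = k/n = 1/2357

1/2357


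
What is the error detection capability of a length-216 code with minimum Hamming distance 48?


Detection capability = d_min - 1 = 48 - 1 = 47

47 errors


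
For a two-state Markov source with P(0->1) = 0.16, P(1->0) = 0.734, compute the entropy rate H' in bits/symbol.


Stationary distribution: pi_0 = p10/(p01+p10) = 0.821, pi_1 = 0.179. Entropy rate H' = pi_0*H(p01) + pi_1*H(p10) = 0.821*0.6343 + 0.179*0.8357 = 0.6703

0.6703 bits/symbol


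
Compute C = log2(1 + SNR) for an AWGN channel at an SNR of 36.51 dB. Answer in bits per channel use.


SNR_linear = 10^(36.51/10) = 4477.133; C = log2(1 + SNR_linear) = log2(1 + 4477.133) = 12.1287

12.1287 bits/channel use


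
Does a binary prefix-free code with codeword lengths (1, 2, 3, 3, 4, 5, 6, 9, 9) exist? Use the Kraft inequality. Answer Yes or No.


Kraft sum = sum(2^(-l_i)) = 1.1133, need <= 1. Result: violated (a binary prefix-free code with these lengths cannot exist)

No


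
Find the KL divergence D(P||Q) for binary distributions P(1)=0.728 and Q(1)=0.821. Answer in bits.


KL = p*log2(p/q) + (1-p)*log2((1-p)/(1-q)) = 0.728*log2(0.728/0.821) + 0.272*log2(0.272/0.179) = 0.0379

0.0379 bits


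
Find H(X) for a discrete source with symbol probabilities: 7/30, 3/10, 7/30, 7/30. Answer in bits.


H = -sum(p_i * log2(p_i)). Terms: -(7/30)*log2(7/30) = 0.489892; -(3/10)*log2(3/10) = 0.521090; -(7/30)*log2(7/30) = 0.489892; -(7/30)*log2(7/30) = 0.489892. H = 0.489892 + 0.521090 + 0.489892 + 0.489892 = 1.9908

1.9908 bits


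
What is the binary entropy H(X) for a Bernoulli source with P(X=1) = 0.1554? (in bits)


H = -p*log2(p) - (1-p)*log2(1-p). -0.1554*log2(0.1554) = 0.417395; -0.8446*log2(0.8446) = 0.205795. H = 0.417395 + 0.205795 = 0.6232

0.6232 bits


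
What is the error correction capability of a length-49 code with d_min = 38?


Correction capability = floor((d-1)/2) = floor((38-1)/2) = 18

18 errors


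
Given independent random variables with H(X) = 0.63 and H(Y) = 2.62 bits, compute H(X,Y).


For independent variables, H(X,Y) = H(X) + H(Y) = 0.63 + 2.62 = 3.25

3.25 bits


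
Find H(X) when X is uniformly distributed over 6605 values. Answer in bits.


H = log2(n) = log2(6605) = 12.6893

12.6893 bits


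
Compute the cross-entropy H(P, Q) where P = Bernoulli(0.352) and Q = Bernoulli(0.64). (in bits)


H(P,Q) = -p*log2(q) - (1-p)*log2(1-q). -0.352*log2(0.64) = 0.226637; -0.648*log2(0.36) = 0.955107. H(P,Q) = 0.226637 + 0.955107 = 1.1817

1.1817 bits


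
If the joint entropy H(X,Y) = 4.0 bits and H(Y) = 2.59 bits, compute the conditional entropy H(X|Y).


H(X|Y) = H(X,Y) - H(Y) = 4.0 - 2.59 = 1.41

1.41 bits


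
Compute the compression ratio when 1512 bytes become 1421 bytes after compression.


Ratio = original / compressed = 1512 / 1421 = 1.064

1.064


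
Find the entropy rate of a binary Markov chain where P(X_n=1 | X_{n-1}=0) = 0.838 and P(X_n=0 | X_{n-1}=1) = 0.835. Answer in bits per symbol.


Stationary distribution: pi_0 = p10/(p01+p10) = 0.4991, pi_1 = 0.5009. Entropy rate H' = pi_0*H(p01) + pi_1*H(p10) = 0.4991*0.6391 + 0.5009*0.6461 = 0.6426

0.6426 bits/symbol


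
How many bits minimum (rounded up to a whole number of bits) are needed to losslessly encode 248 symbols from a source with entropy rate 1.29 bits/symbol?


Minimum bits >= n * H = 248 * 1.29 = 319.92, rounded up to a whole number of bits = 320

320 bits


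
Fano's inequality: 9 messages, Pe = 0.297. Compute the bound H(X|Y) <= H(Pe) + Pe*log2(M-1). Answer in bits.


H(Pe) = -Pe*log2(Pe) - (1-Pe)*log2(1-Pe) = -0.297*log2(0.297) - 0.703*log2(0.703) = 0.520185 + 0.357408 = 0.8776. Pe*log2(M-1) = 0.297*log2(8) = 0.891000. Bound = H(Pe) + Pe*log2(M-1) = 0.520185 + 0.357408 + 0.891000 = 1.7686

1.7686 bits


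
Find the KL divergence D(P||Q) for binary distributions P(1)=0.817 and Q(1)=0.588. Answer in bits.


KL = p*log2(p/q) + (1-p)*log2((1-p)/(1-q)) = 0.817*log2(0.817/0.588) + 0.183*log2(0.183/0.412) = 0.1734

0.1734 bits


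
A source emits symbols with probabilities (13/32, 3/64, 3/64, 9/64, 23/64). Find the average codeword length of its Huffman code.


Huffman construction (repeatedly merge the two least-probable nodes; each merge adds 1 bit to every symbol beneath it): 3/64 + 3/64 = 3/32; 3/32 + 9/64 = 15/64; 15/64 + 23/64 = 19/32; 13/32 + 19/32 = 1. Resulting codeword lengths (in the order the probabilities were given): (1, 4, 4, 3, 2). L_avg = sum(p_i * l_i) = 13/32*1 + 3/64*4 + 3/64*4 + 9/64*3 + 23/64*2 = 123/64 = 1.9219

1.9219 bits


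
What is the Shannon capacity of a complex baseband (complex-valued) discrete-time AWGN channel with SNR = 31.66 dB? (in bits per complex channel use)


SNR_linear = 10^(31.66/10) = 1465.5478; C = log2(1 + SNR_linear) = log2(1 + 1465.5478) = 10.5182

10.5182 bits/channel use


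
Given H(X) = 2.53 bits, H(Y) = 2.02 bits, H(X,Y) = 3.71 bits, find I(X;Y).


I(X;Y) = H(X) + H(Y) - H(X,Y) = 2.53 + 2.02 - 3.71 = 0.84

0.84 bits


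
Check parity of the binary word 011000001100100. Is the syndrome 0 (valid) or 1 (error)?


Syndrome = XOR of all bits = 0 XOR 1 XOR 1 XOR 0 XOR 0 XOR 0 XOR 0 XOR 0 XOR 1 XOR 1 XOR 0 XOR 0 XOR 1 XOR 0 XOR 0 = 1

1


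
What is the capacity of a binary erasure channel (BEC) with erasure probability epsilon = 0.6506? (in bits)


C = 1 - epsilon = 1 - 0.6506 = 0.3494

0.3494 bits


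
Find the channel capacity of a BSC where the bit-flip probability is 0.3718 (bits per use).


H(p) = -p*log2(p) - (1-p)*log2(1-p) = -0.3718*log2(0.3718) - 0.6282*log2(0.6282) = 0.530708 + 0.421336 = 0.952. C = 1 - H(p) = 1 - 0.952 = 0.048

0.048 bits


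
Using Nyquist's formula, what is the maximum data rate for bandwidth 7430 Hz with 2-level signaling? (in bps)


Rate = 2 * B * log2(M) = 2 * 7430 * 1.0 = 14860.0

14860.0 bps


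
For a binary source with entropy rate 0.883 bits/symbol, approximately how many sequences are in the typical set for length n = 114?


log2|A_typical| = nH = 114 * 0.883 = 100.662, so |A_typical| ~ 2^100.662 = 2.006e+30

2.006e+30


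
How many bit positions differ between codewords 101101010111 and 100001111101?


Count differing positions: . . ^ ^ . . ^ . ^ . ^ . = 5 differences

5


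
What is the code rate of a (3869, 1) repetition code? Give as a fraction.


Rate = k/n = 1/3869

1/3869


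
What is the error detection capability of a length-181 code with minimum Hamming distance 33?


Detection capability = d_min - 1 = 33 - 1 = 32

32 errors


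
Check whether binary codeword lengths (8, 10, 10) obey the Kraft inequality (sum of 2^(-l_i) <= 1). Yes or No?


Kraft sum = sum(2^(-l_i)) = 0.0059, need <= 1. Result: satisfied (a binary prefix-free code with these lengths exists)

Yes


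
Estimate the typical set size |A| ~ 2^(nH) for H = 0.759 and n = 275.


log2|A_typical| = nH = 275 * 0.759 = 208.725, so |A_typical| ~ 2^208.725 = 6.800e+62

6.800e+62


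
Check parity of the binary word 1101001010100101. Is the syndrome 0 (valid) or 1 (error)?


Syndrome = XOR of all bits = 1 XOR 1 XOR 0 XOR 1 XOR 0 XOR 0 XOR 1 XOR 0 XOR 1 XOR 0 XOR 1 XOR 0 XOR 0 XOR 1 XOR 0 XOR 1 = 0

0


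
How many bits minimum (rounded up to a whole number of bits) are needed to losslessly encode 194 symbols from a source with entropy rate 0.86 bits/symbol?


Minimum bits >= n * H = 194 * 0.86 = 166.84, rounded up to a whole number of bits = 167

167 bits


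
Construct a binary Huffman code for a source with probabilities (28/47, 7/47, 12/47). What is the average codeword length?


Huffman construction (repeatedly merge the two least-probable nodes; each merge adds 1 bit to every symbol beneath it): 7/47 + 12/47 = 19/47; 19/47 + 28/47 = 1. Resulting codeword lengths (in the order the probabilities were given): (1, 2, 2). L_avg = sum(p_i * l_i) = 28/47*1 + 7/47*2 + 12/47*2 = 66/47 = 1.4043

1.4043 bits


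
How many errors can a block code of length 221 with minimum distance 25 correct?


Correction capability = floor((d-1)/2) = floor((25-1)/2) = 12

12 errors


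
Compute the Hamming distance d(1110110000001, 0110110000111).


Count differing positions: ^ . . . . . . . . . ^ ^ . = 3 differences

3


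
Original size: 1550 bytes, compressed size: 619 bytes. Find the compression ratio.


Ratio = original / compressed = 1550 / 619 = 2.504

2.504


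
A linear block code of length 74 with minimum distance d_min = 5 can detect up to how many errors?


Detection capability = d_min - 1 = 5 - 1 = 4

4 errors


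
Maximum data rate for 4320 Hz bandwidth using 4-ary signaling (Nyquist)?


Rate = 2 * B * log2(M) = 2 * 4320 * 2.0 = 17280.0

17280.0 bps


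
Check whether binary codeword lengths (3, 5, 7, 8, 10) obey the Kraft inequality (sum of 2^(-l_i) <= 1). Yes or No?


Kraft sum = sum(2^(-l_i)) = 0.1689, need <= 1. Result: satisfied (a binary prefix-free code with these lengths exists)

Yes
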